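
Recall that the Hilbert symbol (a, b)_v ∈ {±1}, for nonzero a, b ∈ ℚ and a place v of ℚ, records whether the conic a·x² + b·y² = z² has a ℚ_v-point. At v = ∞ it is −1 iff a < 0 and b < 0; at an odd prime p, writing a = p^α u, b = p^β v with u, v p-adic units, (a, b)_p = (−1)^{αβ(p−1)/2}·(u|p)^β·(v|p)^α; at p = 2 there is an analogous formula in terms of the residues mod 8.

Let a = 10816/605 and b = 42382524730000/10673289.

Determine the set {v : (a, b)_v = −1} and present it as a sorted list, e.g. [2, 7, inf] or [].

(a, b) ≡ (5, 148393) mod (ℚ^×)²; places V = {2, 3, 5, 7, 11, 13, 17, 29, 43, ∞}.
(a,b)_13: α=2, u≡11; β=4, v≡11 (mod 13); (11|13)=-1, (11|13)=-1; sign (−1)^0·-1^4·-1^2 = +1.
(a,b)_7: α=0, u≡5; β=1, v≡3 (mod 7); (5|7)=-1, (3|7)=-1; sign (−1)^0·-1^1·-1^0 = -1.
(a,b)_11: α=-2, u≡5; β=-4, v≡5 (mod 11); (5|11)=+1, (5|11)=+1; sign (−1)^0·+1^-4·+1^-2 = +1.
(a,b)_3: α=0, u≡2; β=-6, v≡1 (mod 3); (2|3)=-1, (1|3)=+1; sign (−1)^0·-1^-6·+1^0 = +1.
(a,b)_2: α=6, β=4; u≡5, v≡1 (mod 8); ε(u)ε(v)=0·0, αω(v)=6·0, βω(u)=4·1; sum ≡ 0  ⇒  +1.
(a,b)_29: α=0, u≡22; β=1, v≡20 (mod 29); (22|29)=+1, (20|29)=+1; sign (−1)^0·+1^1·+1^0 = +1.
(a,b)_∞: sgn(5)=+, sgn(148393)=+, so +1.
(a,b)_5: α=-1, u≡1; β=4, v≡2 (mod 5); (1|5)=+1, (2|5)=-1; sign (−1)^0·+1^4·-1^-1 = -1.
(a,b)_43: α=0, u≡22; β=1, v≡11 (mod 43); (22|43)=-1, (11|43)=+1; sign (−1)^0·-1^1·+1^0 = -1.
(a,b)_17: α=0, u≡14; β=1, v≡13 (mod 17); (14|17)=-1, (13|17)=+1; sign (−1)^0·-1^1·+1^0 = -1.
Ram(5, 148393) = {5, 7, 17, 43}; no ℚ_5-point on the conic.

[5, 7, 17, 43]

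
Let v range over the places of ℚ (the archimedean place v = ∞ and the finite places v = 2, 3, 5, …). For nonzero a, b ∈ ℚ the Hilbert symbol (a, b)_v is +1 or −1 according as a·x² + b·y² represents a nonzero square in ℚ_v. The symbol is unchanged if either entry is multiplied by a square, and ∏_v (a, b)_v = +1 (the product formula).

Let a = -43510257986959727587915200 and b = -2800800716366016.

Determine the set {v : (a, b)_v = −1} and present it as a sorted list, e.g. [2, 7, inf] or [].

Mod squares: a ≡ -6783, b ≡ -1131. Check v ∈ {∞, 2, 3, 5, 7, 13, 17, 19, 29}.
v=7: a=7^3·(≡4), b=7^2·(≡6) mod 7; (4|7)=+1, (6|7)=-1; (−1)^{3·2·3}·(+1)^2·(-1)^3 = -1.
v=17: a=17^3·(≡15), b=17^2·(≡4) mod 17; (15|17)=+1, (4|17)=+1; (−1)^{3·2·8}·(+1)^2·(+1)^3 = +1.
v=29: a=29^4·(≡26), b=29^3·(≡11) mod 29; (26|29)=-1, (11|29)=-1; (−1)^{4·3·14}·(-1)^3·(-1)^4 = -1.
v=5: a=5^2·(≡2), b=5^0·(≡4) mod 5; (2|5)=-1, (4|5)=+1; (−1)^{2·0·2}·(-1)^0·(+1)^2 = +1.
v=13: a=13^2·(≡3), b=13^1·(≡1) mod 13; (3|13)=+1, (1|13)=+1; (−1)^{2·1·6}·(+1)^1·(+1)^2 = +1.
v=19: a=19^3·(≡4), b=19^2·(≡5) mod 19; (4|19)=+1, (5|19)=+1; (−1)^{3·2·9}·(+1)^2·(+1)^3 = +1.
v=2: v_2(a)=6, v_2(b)=6; units ≡ 1, 5 (mod 8); ε·ε+αω+βω = 0·0+6·1+6·0 ≡ 0  ⇒  (a,b)_2 = +1.
v=∞: -6783 < 0 and -1131 < 0  ⇒  (a,b)_∞ = -1.
v=3: a=3^9·(≡1), b=3^3·(≡1) mod 3; (1|3)=+1, (1|3)=+1; (−1)^{9·3·1}·(+1)^3·(+1)^9 = -1.
(-6783, -1131 / ℚ) ramifies at {3, 7, 29, ∞}: a division algebra.

[3, 7, 29, inf]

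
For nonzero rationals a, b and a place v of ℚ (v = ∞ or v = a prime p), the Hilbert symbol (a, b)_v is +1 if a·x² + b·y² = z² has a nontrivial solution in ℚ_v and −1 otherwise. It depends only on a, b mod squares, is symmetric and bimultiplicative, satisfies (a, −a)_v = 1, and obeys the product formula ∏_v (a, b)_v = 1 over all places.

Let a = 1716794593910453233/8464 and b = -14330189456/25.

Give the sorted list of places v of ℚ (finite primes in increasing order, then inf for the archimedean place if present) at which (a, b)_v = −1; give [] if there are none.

Mod squares: a ≡ 614713, b ≡ -405449. Check v ∈ {∞, 2, 5, 11, 23, 29, 31, 37, 41, 47}.
v=11: a=11^1·(≡3), b=11^1·(≡8) mod 11; (3|11)=+1, (8|11)=-1; (−1)^{1·1·5}·(+1)^1·(-1)^1 = +1.
v=23: a=23^-2·(≡11), b=23^0·(≡6) mod 23; (11|23)=-1, (6|23)=+1; (−1)^{-2·0·11}·(-1)^0·(+1)^-2 = +1.
v=47: a=47^3·(≡22), b=47^2·(≡41) mod 47; (22|47)=-1, (41|47)=-1; (−1)^{3·2·23}·(-1)^2·(-1)^3 = -1.
v=29: a=29^1·(≡8), b=29^1·(≡2) mod 29; (8|29)=-1, (2|29)=-1; (−1)^{1·1·14}·(-1)^1·(-1)^1 = +1.
v=31: a=31^4·(≡2), b=31^1·(≡29) mod 31; (2|31)=+1, (29|31)=-1; (−1)^{4·1·15}·(+1)^1·(-1)^4 = +1.
v=∞: 614713 > 0 and -405449 < 0  ⇒  (a,b)_∞ = +1.
v=2: v_2(a)=-4, v_2(b)=4; units ≡ 1, 7 (mod 8); ε·ε+αω+βω = 0·1+-4·0+4·0 ≡ 0  ⇒  (a,b)_2 = +1.
v=5: a=5^0·(≡2), b=5^-2·(≡4) mod 5; (2|5)=-1, (4|5)=+1; (−1)^{0·-2·2}·(-1)^-2·(+1)^0 = +1.
v=37: a=37^2·(≡35), b=37^0·(≡30) mod 37; (35|37)=-1, (30|37)=+1; (−1)^{2·0·18}·(-1)^0·(+1)^2 = +1.
v=41: a=41^1·(≡24), b=41^1·(≡1) mod 41; (24|41)=-1, (1|41)=+1; (−1)^{1·1·20}·(-1)^1·(+1)^1 = -1.
(614713, -405449 / ℚ) ramifies at {41, 47}: a division algebra.

[41, 47]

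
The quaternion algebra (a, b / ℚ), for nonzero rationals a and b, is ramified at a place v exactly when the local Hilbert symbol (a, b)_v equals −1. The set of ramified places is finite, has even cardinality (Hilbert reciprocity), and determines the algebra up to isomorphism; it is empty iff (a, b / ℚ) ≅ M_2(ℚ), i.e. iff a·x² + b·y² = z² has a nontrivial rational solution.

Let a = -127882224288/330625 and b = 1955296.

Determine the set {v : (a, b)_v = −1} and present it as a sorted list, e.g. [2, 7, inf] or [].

Mod squares: a ≡ -58, b ≡ 2494. Check v ∈ {∞, 2, 3, 5, 7, 13, 23, 29, 43}.
v=43: a=43^2·(≡39), b=43^1·(≡21) mod 43; (39|43)=-1, (21|43)=+1; (−1)^{2·1·21}·(-1)^1·(+1)^2 = -1.
v=23: a=23^-2·(≡22), b=23^0·(≡20) mod 23; (22|23)=-1, (20|23)=-1; (−1)^{-2·0·11}·(-1)^0·(-1)^-2 = +1.
v=7: a=7^2·(≡6), b=7^2·(≡4) mod 7; (6|7)=-1, (4|7)=+1; (−1)^{2·2·3}·(-1)^2·(+1)^2 = +1.
v=13: a=13^2·(≡6), b=13^0·(≡5) mod 13; (6|13)=-1, (5|13)=-1; (−1)^{2·0·6}·(-1)^0·(-1)^2 = +1.
v=∞: -58 < 0 and 2494 > 0  ⇒  (a,b)_∞ = +1.
v=29: a=29^1·(≡27), b=29^1·(≡28) mod 29; (27|29)=-1, (28|29)=+1; (−1)^{1·1·14}·(-1)^1·(+1)^1 = -1.
v=2: v_2(a)=5, v_2(b)=5; units ≡ 3, 7 (mod 8); ε·ε+αω+βω = 1·1+5·0+5·1 ≡ 0  ⇒  (a,b)_2 = +1.
v=3: a=3^2·(≡2), b=3^0·(≡1) mod 3; (2|3)=-1, (1|3)=+1; (−1)^{2·0·1}·(-1)^0·(+1)^2 = +1.
v=5: a=5^-4·(≡3), b=5^0·(≡1) mod 5; (3|5)=-1, (1|5)=+1; (−1)^{-4·0·2}·(-1)^0·(+1)^-4 = +1.
|Ram(-58, 2494)| = 2, even; anisotropic at {29, 43}.

[29, 43]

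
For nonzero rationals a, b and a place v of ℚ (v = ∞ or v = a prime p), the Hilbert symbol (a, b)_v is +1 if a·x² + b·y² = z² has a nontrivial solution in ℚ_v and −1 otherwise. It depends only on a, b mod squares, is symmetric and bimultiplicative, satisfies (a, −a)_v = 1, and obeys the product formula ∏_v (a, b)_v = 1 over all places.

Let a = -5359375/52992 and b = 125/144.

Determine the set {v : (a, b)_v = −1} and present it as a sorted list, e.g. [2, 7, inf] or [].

(a, b) ≡ (-161, 5) mod (ℚ^×)²; places V = {2, 3, 5, 7, 23, ∞}.
(a,b)_23: α=-1, u≡4; β=0, v≡17 (mod 23); (4|23)=+1, (17|23)=-1; sign (−1)^0·+1^0·-1^-1 = -1.
(a,b)_2: α=-8, β=-4; u≡7, v≡5 (mod 8); ε(u)ε(v)=1·0, αω(v)=-8·1, βω(u)=-4·0; sum ≡ 0  ⇒  +1.
(a,b)_7: α=3, u≡3; β=0, v≡5 (mod 7); (3|7)=-1, (5|7)=-1; sign (−1)^0·-1^0·-1^3 = -1.
(a,b)_5: α=6, u≡1; β=3, v≡4 (mod 5); (1|5)=+1, (4|5)=+1; sign (−1)^0·+1^3·+1^6 = +1.
(a,b)_∞: sgn(-161)=−, sgn(5)=+, so +1.
(a,b)_3: α=-2, u≡1; β=-2, v≡2 (mod 3); (1|3)=+1, (2|3)=-1; sign (−1)^0·+1^-2·-1^-2 = +1.
(-161, 5 / ℚ) ramifies at {7, 23}: a division algebra.

[7, 23]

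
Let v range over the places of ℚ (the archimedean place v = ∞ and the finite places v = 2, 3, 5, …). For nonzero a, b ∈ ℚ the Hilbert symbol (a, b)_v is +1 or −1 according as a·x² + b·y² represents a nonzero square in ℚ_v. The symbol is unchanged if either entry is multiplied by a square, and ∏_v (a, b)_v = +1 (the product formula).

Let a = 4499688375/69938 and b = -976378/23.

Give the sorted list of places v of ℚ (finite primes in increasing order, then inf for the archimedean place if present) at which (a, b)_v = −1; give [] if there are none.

[2, 7, 13, 23]

Mod squares: a ≡ 4830, b ≡ -10166. Check v ∈ {∞, 2, 3, 5, 7, 11, 13, 17, 23, 47}.
v=2: v_2(a)=-1, v_2(b)=1; units ≡ 7, 5 (mod 8); ε·ε+αω+βω = 1·0+-1·1+1·0 ≡ 1  ⇒  (a,b)_2 = -1.
v=13: a=13^2·(≡8), b=13^1·(≡6) mod 13; (8|13)=-1, (6|13)=-1; (−1)^{2·1·6}·(-1)^1·(-1)^2 = -1.
v=11: a=11^-2·(≡1), b=11^0·(≡4) mod 11; (1|11)=+1, (4|11)=+1; (−1)^{-2·0·5}·(+1)^0·(+1)^-2 = +1.
v=17: a=17^-2·(≡2), b=17^1·(≡10) mod 17; (2|17)=+1, (10|17)=-1; (−1)^{-2·1·8}·(+1)^1·(-1)^-2 = +1.
v=∞: 4830 > 0 and -10166 < 0  ⇒  (a,b)_∞ = +1.
v=5: a=5^3·(≡4), b=5^0·(≡4) mod 5; (4|5)=+1, (4|5)=+1; (−1)^{3·0·2}·(+1)^0·(+1)^3 = +1.
v=3: a=3^3·(≡2), b=3^0·(≡1) mod 3; (2|3)=-1, (1|3)=+1; (−1)^{3·0·1}·(-1)^0·(+1)^3 = +1.
v=7: a=7^3·(≡2), b=7^0·(≡5) mod 7; (2|7)=+1, (5|7)=-1; (−1)^{3·0·3}·(+1)^0·(-1)^3 = -1.
v=47: a=47^0·(≡36), b=47^2·(≡38) mod 47; (36|47)=+1, (38|47)=-1; (−1)^{0·2·23}·(+1)^2·(-1)^0 = +1.
v=23: a=23^1·(≡13), b=23^-1·(≡18) mod 23; (13|23)=+1, (18|23)=+1; (−1)^{1·-1·11}·(+1)^-1·(+1)^1 = -1.
(4830, -10166 / ℚ) ramifies at {2, 7, 13, 23}: a division algebra.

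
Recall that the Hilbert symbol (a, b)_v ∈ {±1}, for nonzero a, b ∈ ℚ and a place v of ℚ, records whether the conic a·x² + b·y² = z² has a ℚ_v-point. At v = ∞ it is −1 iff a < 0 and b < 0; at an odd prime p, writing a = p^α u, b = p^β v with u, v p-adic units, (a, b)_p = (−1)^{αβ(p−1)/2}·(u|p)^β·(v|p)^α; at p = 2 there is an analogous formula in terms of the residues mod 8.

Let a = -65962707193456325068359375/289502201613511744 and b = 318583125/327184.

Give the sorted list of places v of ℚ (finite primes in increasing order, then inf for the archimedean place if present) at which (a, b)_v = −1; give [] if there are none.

[3, 17]

(a, b) ≡ (-320943, 6293) mod (ℚ^×)²; places V = {2, 3, 5, 7, 11, 13, 17, 23, 29, 31, ∞}.
(a,b)_11: α=-6, u≡9; β=-2, v≡4 (mod 11); (9|11)=+1, (4|11)=+1; sign (−1)^0·+1^-2·+1^-6 = +1.
(a,b)_∞: sgn(-320943)=−, sgn(6293)=+, so +1.
(a,b)_3: α=13, u≡2; β=4, v≡2 (mod 3); (2|3)=-1, (2|3)=-1; sign (−1)^0·-1^4·-1^13 = -1.
(a,b)_5: α=10, u≡2; β=4, v≡2 (mod 5); (2|5)=-1, (2|5)=-1; sign (−1)^0·-1^4·-1^10 = +1.
(a,b)_7: α=3, u≡1; β=1, v≡6 (mod 7); (1|7)=+1, (6|7)=-1; sign (−1)^1·+1^1·-1^3 = +1.
(a,b)_13: α=-6, u≡10; β=-2, v≡10 (mod 13); (10|13)=+1, (10|13)=+1; sign (−1)^0·+1^-2·+1^-6 = +1.
(a,b)_2: α=-6, β=-4; u≡1, v≡5 (mod 8); ε(u)ε(v)=0·0, αω(v)=-6·1, βω(u)=-4·0; sum ≡ 0  ⇒  +1.
(a,b)_23: α=-2, u≡15; β=0, v≡21 (mod 23); (15|23)=-1, (21|23)=-1; sign (−1)^0·-1^0·-1^-2 = +1.
(a,b)_17: α=1, u≡15; β=0, v≡7 (mod 17); (15|17)=+1, (7|17)=-1; sign (−1)^0·+1^0·-1^1 = -1.
(a,b)_31: α=3, u≡19; β=1, v≡22 (mod 31); (19|31)=+1, (22|31)=-1; sign (−1)^1·+1^1·-1^3 = +1.
(a,b)_29: α=3, u≡15; β=1, v≡8 (mod 29); (15|29)=-1, (8|29)=-1; sign (−1)^0·-1^1·-1^3 = +1.
(-320943, 6293 / ℚ) ramifies at {3, 17}: a division algebra.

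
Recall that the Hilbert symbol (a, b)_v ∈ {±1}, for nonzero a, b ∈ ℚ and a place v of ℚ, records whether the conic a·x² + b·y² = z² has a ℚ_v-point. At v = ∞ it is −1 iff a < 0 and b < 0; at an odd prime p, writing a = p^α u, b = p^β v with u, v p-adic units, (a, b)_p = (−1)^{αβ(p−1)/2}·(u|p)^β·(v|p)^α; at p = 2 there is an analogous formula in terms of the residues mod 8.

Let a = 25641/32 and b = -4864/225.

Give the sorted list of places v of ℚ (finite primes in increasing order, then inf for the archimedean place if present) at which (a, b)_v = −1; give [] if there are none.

(a, b) ≡ (5698, -19) mod (ℚ^×)²; places V = {2, 3, 5, 7, 11, 19, 37, ∞}.
(a,b)_11: α=1, u≡1; β=0, v≡4 (mod 11); (1|11)=+1, (4|11)=+1; sign (−1)^0·+1^0·+1^1 = +1.
(a,b)_19: α=0, u≡11; β=1, v≡3 (mod 19); (11|19)=+1, (3|19)=-1; sign (−1)^0·+1^1·-1^0 = +1.
(a,b)_3: α=2, u≡1; β=-2, v≡2 (mod 3); (1|3)=+1, (2|3)=-1; sign (−1)^0·+1^-2·-1^2 = +1.
(a,b)_7: α=1, u≡4; β=0, v≡1 (mod 7); (4|7)=+1, (1|7)=+1; sign (−1)^0·+1^0·+1^1 = +1.
(a,b)_2: α=-5, β=8; u≡1, v≡5 (mod 8); ε(u)ε(v)=0·0, αω(v)=-5·1, βω(u)=8·0; sum ≡ 1  ⇒  -1.
(a,b)_∞: sgn(5698)=+, sgn(-19)=−, so +1.
(a,b)_37: α=1, u≡2; β=0, v≡19 (mod 37); (2|37)=-1, (19|37)=-1; sign (−1)^0·-1^0·-1^1 = -1.
(a,b)_5: α=0, u≡3; β=-2, v≡4 (mod 5); (3|5)=-1, (4|5)=+1; sign (−1)^0·-1^-2·+1^0 = +1.
(5698, -19 / ℚ) ramifies at {2, 37}: a division algebra.

[2, 37]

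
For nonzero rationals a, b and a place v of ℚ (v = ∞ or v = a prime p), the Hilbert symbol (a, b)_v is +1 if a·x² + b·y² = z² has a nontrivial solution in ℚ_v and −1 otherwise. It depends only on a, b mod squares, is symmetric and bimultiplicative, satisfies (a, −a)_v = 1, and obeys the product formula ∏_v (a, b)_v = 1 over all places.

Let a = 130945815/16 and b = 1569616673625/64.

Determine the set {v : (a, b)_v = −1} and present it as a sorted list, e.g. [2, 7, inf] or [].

[3, 5, 7, 11, 17, 19]

(a, b) ≡ (1616615, 105) mod (ℚ^×)²; places V = {2, 3, 5, 7, 11, 13, 17, 19, ∞}.
(a,b)_11: α=1, u≡4; β=2, v≡2 (mod 11); (4|11)=+1, (2|11)=-1; sign (−1)^0·+1^2·-1^1 = -1.
(a,b)_13: α=1, u≡10; β=2, v≡3 (mod 13); (10|13)=+1, (3|13)=+1; sign (−1)^0·+1^2·+1^1 = +1.
(a,b)_3: α=4, u≡2; β=5, v≡2 (mod 3); (2|3)=-1, (2|3)=-1; sign (−1)^0·-1^5·-1^4 = -1.
(a,b)_19: α=1, u≡14; β=2, v≡8 (mod 19); (14|19)=-1, (8|19)=-1; sign (−1)^0·-1^2·-1^1 = -1.
(a,b)_5: α=1, u≡3; β=3, v≡1 (mod 5); (3|5)=-1, (1|5)=+1; sign (−1)^0·-1^3·+1^1 = -1.
(a,b)_17: α=1, u≡5; β=0, v≡12 (mod 17); (5|17)=-1, (12|17)=-1; sign (−1)^0·-1^0·-1^1 = -1.
(a,b)_∞: sgn(1616615)=+, sgn(105)=+, so +1.
(a,b)_2: α=-4, β=-6; u≡7, v≡1 (mod 8); ε(u)ε(v)=1·0, αω(v)=-4·0, βω(u)=-6·0; sum ≡ 0  ⇒  +1.
(a,b)_7: α=1, u≡2; β=1, v≡2 (mod 7); (2|7)=+1, (2|7)=+1; sign (−1)^1·+1^1·+1^1 = -1.
Ram(1616615, 105) = {3, 5, 7, 11, 17, 19}; no ℚ_3-point on the conic.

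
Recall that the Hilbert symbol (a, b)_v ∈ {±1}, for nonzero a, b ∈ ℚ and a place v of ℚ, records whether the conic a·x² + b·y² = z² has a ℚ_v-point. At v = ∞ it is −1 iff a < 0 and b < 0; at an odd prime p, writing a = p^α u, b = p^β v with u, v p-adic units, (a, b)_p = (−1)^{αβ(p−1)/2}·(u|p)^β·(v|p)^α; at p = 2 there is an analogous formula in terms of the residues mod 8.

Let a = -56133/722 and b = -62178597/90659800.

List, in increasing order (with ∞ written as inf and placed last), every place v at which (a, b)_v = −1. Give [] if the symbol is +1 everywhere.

(a, b) ≡ (-154, -286) mod (ℚ^×)²; places V = {2, 3, 5, 7, 11, 13, 19, 29, ∞}.
(a,b)_11: α=1, u≡8; β=-1, v≡6 (mod 11); (8|11)=-1, (6|11)=-1; sign (−1)^1·-1^-1·-1^1 = -1.
(a,b)_7: α=1, u≡3; β=-2, v≡1 (mod 7); (3|7)=-1, (1|7)=+1; sign (−1)^0·-1^-2·+1^1 = +1.
(a,b)_29: α=0, u≡6; β=-2, v≡6 (mod 29); (6|29)=+1, (6|29)=+1; sign (−1)^0·+1^-2·+1^0 = +1.
(a,b)_2: α=-1, β=-3; u≡3, v≡1 (mod 8); ε(u)ε(v)=1·0, αω(v)=-1·0, βω(u)=-3·1; sum ≡ 1  ⇒  -1.
(a,b)_5: α=0, u≡1; β=-2, v≡4 (mod 5); (1|5)=+1, (4|5)=+1; sign (−1)^0·+1^-2·+1^0 = +1.
(a,b)_13: α=0, u≡2; β=1, v≡3 (mod 13); (2|13)=-1, (3|13)=+1; sign (−1)^0·-1^1·+1^0 = -1.
(a,b)_∞: sgn(-154)=−, sgn(-286)=−, so -1.
(a,b)_3: α=6, u≡2; β=14, v≡2 (mod 3); (2|3)=-1, (2|3)=-1; sign (−1)^0·-1^14·-1^6 = +1.
(a,b)_19: α=-2, u≡6; β=0, v≡3 (mod 19); (6|19)=+1, (3|19)=-1; sign (−1)^0·+1^0·-1^-2 = +1.
(-154, -286 / ℚ) ramifies at {2, 11, 13, ∞}: a division algebra.

[2, 11, 13, inf]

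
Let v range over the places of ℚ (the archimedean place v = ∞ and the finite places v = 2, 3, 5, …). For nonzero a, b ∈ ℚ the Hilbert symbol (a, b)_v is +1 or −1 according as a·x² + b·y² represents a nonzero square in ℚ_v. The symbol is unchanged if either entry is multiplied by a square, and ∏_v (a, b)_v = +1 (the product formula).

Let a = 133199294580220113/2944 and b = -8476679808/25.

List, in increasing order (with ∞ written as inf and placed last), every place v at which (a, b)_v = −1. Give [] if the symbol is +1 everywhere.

Mod squares: a ≡ 32062, b ≡ -5658. Check v ∈ {∞, 2, 3, 5, 7, 17, 23, 41, 43}.
v=23: a=23^-1·(≡15), b=23^1·(≡7) mod 23; (15|23)=-1, (7|23)=-1; (−1)^{-1·1·11}·(-1)^1·(-1)^-1 = -1.
v=∞: 32062 > 0 and -5658 < 0  ⇒  (a,b)_∞ = +1.
v=17: a=17^1·(≡8), b=17^2·(≡6) mod 17; (8|17)=+1, (6|17)=-1; (−1)^{1·2·8}·(+1)^2·(-1)^1 = -1.
v=7: a=7^4·(≡4), b=7^0·(≡3) mod 7; (4|7)=+1, (3|7)=-1; (−1)^{4·0·3}·(+1)^0·(-1)^4 = +1.
v=43: a=43^2·(≡20), b=43^0·(≡30) mod 43; (20|43)=-1, (30|43)=-1; (−1)^{2·0·21}·(-1)^0·(-1)^2 = +1.
v=41: a=41^1·(≡30), b=41^1·(≡3) mod 41; (30|41)=-1, (3|41)=-1; (−1)^{1·1·20}·(-1)^1·(-1)^1 = +1.
v=2: v_2(a)=-7, v_2(b)=7; units ≡ 7, 3 (mod 8); ε·ε+αω+βω = 1·1+-7·1+7·0 ≡ 0  ⇒  (a,b)_2 = +1.
v=3: a=3^16·(≡1), b=3^5·(≡1) mod 3; (1|3)=+1, (1|3)=+1; (−1)^{16·5·1}·(+1)^5·(+1)^16 = +1.
v=5: a=5^0·(≡2), b=5^-2·(≡2) mod 5; (2|5)=-1, (2|5)=-1; (−1)^{0·-2·2}·(-1)^-2·(-1)^0 = +1.
|Ram(32062, -5658)| = 2, even; anisotropic at {17, 23}.

[17, 23]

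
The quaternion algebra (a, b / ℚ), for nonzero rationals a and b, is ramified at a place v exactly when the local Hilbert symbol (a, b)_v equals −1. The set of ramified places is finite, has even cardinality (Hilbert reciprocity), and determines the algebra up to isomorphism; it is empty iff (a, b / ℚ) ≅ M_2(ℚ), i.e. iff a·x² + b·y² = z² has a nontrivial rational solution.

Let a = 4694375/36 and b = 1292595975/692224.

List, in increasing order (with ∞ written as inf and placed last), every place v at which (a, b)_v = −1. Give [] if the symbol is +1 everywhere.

[2, 3, 7, 37]

Mod squares: a ≡ 7511, b ≡ 759. Check v ∈ {∞, 2, 3, 5, 7, 11, 13, 23, 29, 37}.
v=3: a=3^-2·(≡2), b=3^5·(≡1) mod 3; (2|3)=-1, (1|3)=+1; (−1)^{-2·5·1}·(-1)^5·(+1)^-2 = -1.
v=29: a=29^1·(≡12), b=29^2·(≡9) mod 29; (12|29)=-1, (9|29)=+1; (−1)^{1·2·14}·(-1)^2·(+1)^1 = +1.
v=∞: 7511 > 0 and 759 > 0  ⇒  (a,b)_∞ = +1.
v=23: a=23^0·(≡4), b=23^1·(≡11) mod 23; (4|23)=+1, (11|23)=-1; (−1)^{0·1·11}·(+1)^1·(-1)^0 = +1.
v=7: a=7^1·(≡4), b=7^0·(≡6) mod 7; (4|7)=+1, (6|7)=-1; (−1)^{1·0·3}·(+1)^0·(-1)^1 = -1.
v=13: a=13^0·(≡1), b=13^-2·(≡8) mod 13; (1|13)=+1, (8|13)=-1; (−1)^{0·-2·6}·(+1)^-2·(-1)^0 = +1.
v=37: a=37^1·(≡35), b=37^0·(≡15) mod 37; (35|37)=-1, (15|37)=-1; (−1)^{1·0·18}·(-1)^0·(-1)^1 = -1.
v=2: v_2(a)=-2, v_2(b)=-12; units ≡ 7, 7 (mod 8); ε·ε+αω+βω = 1·1+-2·0+-12·0 ≡ 1  ⇒  (a,b)_2 = -1.
v=11: a=11^0·(≡5), b=11^1·(≡3) mod 11; (5|11)=+1, (3|11)=+1; (−1)^{0·1·5}·(+1)^1·(+1)^0 = +1.
v=5: a=5^4·(≡1), b=5^2·(≡1) mod 5; (1|5)=+1, (1|5)=+1; (−1)^{4·2·2}·(+1)^2·(+1)^4 = +1.
|Ram(7511, 759)| = 4, even; anisotropic at {2, 3, 7, 37}.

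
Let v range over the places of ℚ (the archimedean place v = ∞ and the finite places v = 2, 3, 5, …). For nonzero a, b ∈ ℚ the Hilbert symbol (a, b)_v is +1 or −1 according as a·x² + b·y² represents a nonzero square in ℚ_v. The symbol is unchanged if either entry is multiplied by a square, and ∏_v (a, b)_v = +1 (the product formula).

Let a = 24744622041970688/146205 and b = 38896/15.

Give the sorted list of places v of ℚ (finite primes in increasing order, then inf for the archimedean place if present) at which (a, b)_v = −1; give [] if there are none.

[13, 17]

Mod squares: a ≡ 24310, b ≡ 36465. Check v ∈ {∞, 2, 3, 5, 11, 13, 17, 19, 29}.
v=11: a=11^3·(≡8), b=11^1·(≡4) mod 11; (8|11)=-1, (4|11)=+1; (−1)^{3·1·5}·(-1)^1·(+1)^3 = +1.
v=∞: 24310 > 0 and 36465 > 0  ⇒  (a,b)_∞ = +1.
v=5: a=5^-1·(≡3), b=5^-1·(≡2) mod 5; (3|5)=-1, (2|5)=-1; (−1)^{-1·-1·2}·(-1)^-1·(-1)^-1 = +1.
v=29: a=29^2·(≡8), b=29^0·(≡14) mod 29; (8|29)=-1, (14|29)=-1; (−1)^{2·0·14}·(-1)^0·(-1)^2 = +1.
v=13: a=13^3·(≡7), b=13^1·(≡1) mod 13; (7|13)=-1, (1|13)=+1; (−1)^{3·1·6}·(-1)^1·(+1)^3 = -1.
v=3: a=3^-4·(≡1), b=3^-1·(≡2) mod 3; (1|3)=+1, (2|3)=-1; (−1)^{-4·-1·1}·(+1)^-1·(-1)^-4 = +1.
v=19: a=19^-2·(≡16), b=19^0·(≡4) mod 19; (16|19)=+1, (4|19)=+1; (−1)^{-2·0·9}·(+1)^0·(+1)^-2 = +1.
v=2: v_2(a)=11, v_2(b)=4; units ≡ 3, 1 (mod 8); ε·ε+αω+βω = 1·0+11·0+4·1 ≡ 0  ⇒  (a,b)_2 = +1.
v=17: a=17^3·(≡1), b=17^1·(≡12) mod 17; (1|17)=+1, (12|17)=-1; (−1)^{3·1·8}·(+1)^1·(-1)^3 = -1.
Ram(24310, 36465) = {13, 17}; no ℚ_13-point on the conic.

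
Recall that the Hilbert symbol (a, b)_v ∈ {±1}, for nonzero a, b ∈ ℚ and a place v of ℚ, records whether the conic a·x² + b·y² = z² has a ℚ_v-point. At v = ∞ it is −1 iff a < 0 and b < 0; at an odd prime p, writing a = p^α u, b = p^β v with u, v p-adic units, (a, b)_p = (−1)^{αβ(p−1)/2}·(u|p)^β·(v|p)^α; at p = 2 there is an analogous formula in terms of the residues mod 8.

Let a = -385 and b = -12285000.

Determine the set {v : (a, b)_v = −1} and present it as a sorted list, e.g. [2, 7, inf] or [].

[2, 3, 13, inf]

Mod squares: a ≡ -385, b ≡ -546. Check v ∈ {∞, 2, 3, 5, 7, 11, 13}.
v=7: a=7^1·(≡1), b=7^1·(≡5) mod 7; (1|7)=+1, (5|7)=-1; (−1)^{1·1·3}·(+1)^1·(-1)^1 = +1.
v=3: a=3^0·(≡2), b=3^3·(≡1) mod 3; (2|3)=-1, (1|3)=+1; (−1)^{0·3·1}·(-1)^3·(+1)^0 = -1.
v=2: v_2(a)=0, v_2(b)=3; units ≡ 7, 7 (mod 8); ε·ε+αω+βω = 1·1+0·0+3·0 ≡ 1  ⇒  (a,b)_2 = -1.
v=∞: -385 < 0 and -546 < 0  ⇒  (a,b)_∞ = -1.
v=5: a=5^1·(≡3), b=5^4·(≡4) mod 5; (3|5)=-1, (4|5)=+1; (−1)^{1·4·2}·(-1)^4·(+1)^1 = +1.
v=13: a=13^0·(≡5), b=13^1·(≡9) mod 13; (5|13)=-1, (9|13)=+1; (−1)^{0·1·6}·(-1)^1·(+1)^0 = -1.
v=11: a=11^1·(≡9), b=11^0·(≡9) mod 11; (9|11)=+1, (9|11)=+1; (−1)^{1·0·5}·(+1)^0·(+1)^1 = +1.
|Ram(-385, -546)| = 4, even; anisotropic at {2, 3, 13, ∞}.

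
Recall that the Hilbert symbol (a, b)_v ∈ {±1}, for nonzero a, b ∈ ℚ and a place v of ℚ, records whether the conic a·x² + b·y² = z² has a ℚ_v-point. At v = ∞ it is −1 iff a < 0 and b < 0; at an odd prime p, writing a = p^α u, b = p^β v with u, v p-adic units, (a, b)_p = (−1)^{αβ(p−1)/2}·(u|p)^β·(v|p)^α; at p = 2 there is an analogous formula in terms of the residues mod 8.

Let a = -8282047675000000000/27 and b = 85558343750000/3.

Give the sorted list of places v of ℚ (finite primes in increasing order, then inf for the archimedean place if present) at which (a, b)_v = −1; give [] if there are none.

(a, b) ≡ (-5610, 2805) mod (ℚ^×)²; places V = {2, 3, 5, 11, 17, ∞}.
(a,b)_11: α=7, u≡8; β=5, v≡2 (mod 11); (8|11)=-1, (2|11)=-1; sign (−1)^1·-1^5·-1^7 = -1.
(a,b)_17: α=1, u≡7; β=1, v≡11 (mod 17); (7|17)=-1, (11|17)=-1; sign (−1)^0·-1^1·-1^1 = +1.
(a,b)_3: α=-3, u≡2; β=-1, v≡2 (mod 3); (2|3)=-1, (2|3)=-1; sign (−1)^1·-1^-1·-1^-3 = -1.
(a,b)_∞: sgn(-5610)=−, sgn(2805)=+, so +1.
(a,b)_2: α=9, β=4; u≡3, v≡5 (mod 8); ε(u)ε(v)=1·0, αω(v)=9·1, βω(u)=4·1; sum ≡ 1  ⇒  -1.
(a,b)_5: α=11, u≡3; β=9, v≡4 (mod 5); (3|5)=-1, (4|5)=+1; sign (−1)^0·-1^9·+1^11 = -1.
|Ram(-5610, 2805)| = 4, even; anisotropic at {2, 3, 5, 11}.

[2, 3, 5, 11]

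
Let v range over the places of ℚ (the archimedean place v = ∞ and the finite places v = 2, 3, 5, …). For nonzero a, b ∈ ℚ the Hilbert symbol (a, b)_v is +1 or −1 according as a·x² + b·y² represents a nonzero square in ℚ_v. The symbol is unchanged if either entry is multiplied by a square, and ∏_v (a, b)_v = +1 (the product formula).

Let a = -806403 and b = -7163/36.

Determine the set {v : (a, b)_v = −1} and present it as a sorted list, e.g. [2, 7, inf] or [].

[19, 29, 31, inf]

Mod squares: a ≡ -806403, b ≡ -7163. Check v ∈ {∞, 2, 3, 13, 19, 23, 29, 31}.
v=29: a=29^1·(≡4), b=29^1·(≡2) mod 29; (4|29)=+1, (2|29)=-1; (−1)^{1·1·14}·(+1)^1·(-1)^1 = -1.
v=3: a=3^1·(≡2), b=3^-2·(≡1) mod 3; (2|3)=-1, (1|3)=+1; (−1)^{1·-2·1}·(-1)^-2·(+1)^1 = +1.
v=∞: -806403 < 0 and -7163 < 0  ⇒  (a,b)_∞ = -1.
v=19: a=19^0·(≡14), b=19^1·(≡8) mod 19; (14|19)=-1, (8|19)=-1; (−1)^{0·1·9}·(-1)^1·(-1)^0 = -1.
v=13: a=13^1·(≡5), b=13^1·(≡6) mod 13; (5|13)=-1, (6|13)=-1; (−1)^{1·1·6}·(-1)^1·(-1)^1 = +1.
v=2: v_2(a)=0, v_2(b)=-2; units ≡ 5, 5 (mod 8); ε·ε+αω+βω = 0·0+0·1+-2·1 ≡ 0  ⇒  (a,b)_2 = +1.
v=23: a=23^1·(≡14), b=23^0·(≡1) mod 23; (14|23)=-1, (1|23)=+1; (−1)^{1·0·11}·(-1)^0·(+1)^1 = +1.
v=31: a=31^1·(≡27), b=31^0·(≡12) mod 31; (27|31)=-1, (12|31)=-1; (−1)^{1·0·15}·(-1)^0·(-1)^1 = -1.
(-806403, -7163 / ℚ) ramifies at {19, 29, 31, ∞}: a division algebra.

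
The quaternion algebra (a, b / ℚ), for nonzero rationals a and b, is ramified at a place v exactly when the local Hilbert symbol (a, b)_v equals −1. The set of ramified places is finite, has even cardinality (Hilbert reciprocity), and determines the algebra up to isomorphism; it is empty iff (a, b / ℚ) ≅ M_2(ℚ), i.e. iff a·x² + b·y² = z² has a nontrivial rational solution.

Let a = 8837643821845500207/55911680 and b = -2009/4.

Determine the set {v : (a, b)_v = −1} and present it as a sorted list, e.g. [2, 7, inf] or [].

[2, 23]

Mod squares: a ≡ 4715, b ≡ -41. Check v ∈ {∞, 2, 3, 5, 7, 11, 13, 19, 23, 31, 41}.
v=41: a=41^3·(≡25), b=41^1·(≡39) mod 41; (25|41)=+1, (39|41)=+1; (−1)^{3·1·20}·(+1)^1·(+1)^3 = +1.
v=2: v_2(a)=-8, v_2(b)=-2; units ≡ 3, 7 (mod 8); ε·ε+αω+βω = 1·1+-8·0+-2·1 ≡ 1  ⇒  (a,b)_2 = -1.
v=31: a=31^4·(≡17), b=31^0·(≡17) mod 31; (17|31)=-1, (17|31)=-1; (−1)^{4·0·15}·(-1)^0·(-1)^4 = +1.
v=23: a=23^1·(≡10), b=23^0·(≡21) mod 23; (10|23)=-1, (21|23)=-1; (−1)^{1·0·11}·(-1)^0·(-1)^1 = -1.
v=11: a=11^-2·(≡6), b=11^0·(≡1) mod 11; (6|11)=-1, (1|11)=+1; (−1)^{-2·0·5}·(-1)^0·(+1)^-2 = +1.
v=13: a=13^2·(≡12), b=13^0·(≡8) mod 13; (12|13)=+1, (8|13)=-1; (−1)^{2·0·6}·(+1)^0·(-1)^2 = +1.
v=3: a=3^6·(≡2), b=3^0·(≡1) mod 3; (2|3)=-1, (1|3)=+1; (−1)^{6·0·1}·(-1)^0·(+1)^6 = +1.
v=19: a=19^-2·(≡18), b=19^0·(≡6) mod 19; (18|19)=-1, (6|19)=+1; (−1)^{-2·0·9}·(-1)^0·(+1)^-2 = +1.
v=5: a=5^-1·(≡2), b=5^0·(≡4) mod 5; (2|5)=-1, (4|5)=+1; (−1)^{-1·0·2}·(-1)^0·(+1)^-1 = +1.
v=∞: 4715 > 0 and -41 < 0  ⇒  (a,b)_∞ = +1.
v=7: a=7^2·(≡1), b=7^2·(≡2) mod 7; (1|7)=+1, (2|7)=+1; (−1)^{2·2·3}·(+1)^2·(+1)^2 = +1.
(4715, -41 / ℚ) ramifies at {2, 23}: a division algebra.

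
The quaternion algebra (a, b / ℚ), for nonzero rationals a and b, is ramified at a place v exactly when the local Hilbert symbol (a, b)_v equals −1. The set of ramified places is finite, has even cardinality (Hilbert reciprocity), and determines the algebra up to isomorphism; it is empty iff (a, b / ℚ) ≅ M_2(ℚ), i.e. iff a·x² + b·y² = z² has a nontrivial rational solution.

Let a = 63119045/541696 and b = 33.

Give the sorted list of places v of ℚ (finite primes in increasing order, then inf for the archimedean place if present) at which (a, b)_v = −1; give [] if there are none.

[3, 5]

(a, b) ≡ (5, 33) mod (ℚ^×)²; places V = {2, 3, 5, 11, 17, 19, 23, ∞}.
(a,b)_19: α=2, u≡17; β=0, v≡14 (mod 19); (17|19)=+1, (14|19)=-1; sign (−1)^0·+1^0·-1^2 = +1.
(a,b)_17: α=2, u≡5; β=0, v≡16 (mod 17); (5|17)=-1, (16|17)=+1; sign (−1)^0·-1^0·+1^2 = +1.
(a,b)_5: α=1, u≡4; β=0, v≡3 (mod 5); (4|5)=+1, (3|5)=-1; sign (−1)^0·+1^0·-1^1 = -1.
(a,b)_2: α=-10, β=0; u≡5, v≡1 (mod 8); ε(u)ε(v)=0·0, αω(v)=-10·0, βω(u)=0·1; sum ≡ 0  ⇒  +1.
(a,b)_3: α=0, u≡2; β=1, v≡2 (mod 3); (2|3)=-1, (2|3)=-1; sign (−1)^0·-1^1·-1^0 = -1.
(a,b)_11: α=2, u≡3; β=1, v≡3 (mod 11); (3|11)=+1, (3|11)=+1; sign (−1)^0·+1^1·+1^2 = +1.
(a,b)_23: α=-2, u≡14; β=0, v≡10 (mod 23); (14|23)=-1, (10|23)=-1; sign (−1)^0·-1^0·-1^-2 = +1.
(a,b)_∞: sgn(5)=+, sgn(33)=+, so +1.
(5, 33 / ℚ) ramifies at {3, 5}: a division algebra.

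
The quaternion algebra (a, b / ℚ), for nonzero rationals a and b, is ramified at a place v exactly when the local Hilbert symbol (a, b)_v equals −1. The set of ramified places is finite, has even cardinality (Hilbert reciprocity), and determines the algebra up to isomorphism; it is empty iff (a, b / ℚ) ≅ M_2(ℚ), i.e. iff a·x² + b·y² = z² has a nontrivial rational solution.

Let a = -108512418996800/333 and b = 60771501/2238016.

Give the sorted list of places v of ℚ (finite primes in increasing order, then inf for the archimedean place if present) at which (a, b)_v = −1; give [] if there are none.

[13, 17]

(a, b) ≡ (-1087541, 8029) mod (ℚ^×)²; places V = {2, 3, 5, 7, 11, 13, 17, 19, 29, 31, 37, ∞}.
(a,b)_13: α=1, u≡7; β=0, v≡11 (mod 13); (7|13)=-1, (11|13)=-1; sign (−1)^0·-1^0·-1^1 = -1.
(a,b)_31: α=2, u≡19; β=1, v≡12 (mod 31); (19|31)=+1, (12|31)=-1; sign (−1)^0·+1^1·-1^2 = +1.
(a,b)_7: α=5, u≡2; β=1, v≡3 (mod 7); (2|7)=+1, (3|7)=-1; sign (−1)^1·+1^1·-1^5 = +1.
(a,b)_29: α=0, u≡17; β=2, v≡7 (mod 29); (17|29)=-1, (7|29)=+1; sign (−1)^0·-1^2·+1^0 = +1.
(a,b)_2: α=6, β=-6; u≡3, v≡5 (mod 8); ε(u)ε(v)=1·0, αω(v)=6·1, βω(u)=-6·1; sum ≡ 0  ⇒  +1.
(a,b)_19: α=1, u≡12; β=0, v≡16 (mod 19); (12|19)=-1, (16|19)=+1; sign (−1)^0·-1^0·+1^1 = +1.
(a,b)_17: α=1, u≡2; β=-2, v≡6 (mod 17); (2|17)=+1, (6|17)=-1; sign (−1)^0·+1^-2·-1^1 = -1.
(a,b)_3: α=-2, u≡1; β=2, v≡1 (mod 3); (1|3)=+1, (1|3)=+1; sign (−1)^0·+1^2·+1^-2 = +1.
(a,b)_37: α=-1, u≡14; β=1, v≡35 (mod 37); (14|37)=-1, (35|37)=-1; sign (−1)^0·-1^1·-1^-1 = +1.
(a,b)_11: α=0, u≡2; β=-2, v≡2 (mod 11); (2|11)=-1, (2|11)=-1; sign (−1)^0·-1^-2·-1^0 = +1.
(a,b)_∞: sgn(-1087541)=−, sgn(8029)=+, so +1.
(a,b)_5: α=2, u≡1; β=0, v≡1 (mod 5); (1|5)=+1, (1|5)=+1; sign (−1)^0·+1^0·+1^2 = +1.
|Ram(-1087541, 8029)| = 2, even; anisotropic at {13, 17}.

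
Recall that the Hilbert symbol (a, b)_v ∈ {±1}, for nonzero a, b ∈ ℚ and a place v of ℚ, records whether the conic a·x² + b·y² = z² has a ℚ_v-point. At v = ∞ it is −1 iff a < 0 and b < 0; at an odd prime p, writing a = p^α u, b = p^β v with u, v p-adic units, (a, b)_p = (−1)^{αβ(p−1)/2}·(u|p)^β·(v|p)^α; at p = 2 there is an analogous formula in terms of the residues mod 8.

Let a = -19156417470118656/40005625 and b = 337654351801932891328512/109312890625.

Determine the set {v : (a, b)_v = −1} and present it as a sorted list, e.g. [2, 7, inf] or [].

(a, b) ≡ (-51, 10353) mod (ℚ^×)²; places V = {2, 3, 5, 7, 11, 13, 17, 23, 29, ∞}.
(a,b)_11: α=-2, u≡1; β=0, v≡2 (mod 11); (1|11)=+1, (2|11)=-1; sign (−1)^0·+1^0·-1^-2 = +1.
(a,b)_7: α=2, u≡6; β=3, v≡4 (mod 7); (6|7)=-1, (4|7)=+1; sign (−1)^0·-1^3·+1^2 = -1.
(a,b)_5: α=-4, u≡1; β=-8, v≡2 (mod 5); (1|5)=+1, (2|5)=-1; sign (−1)^0·+1^-8·-1^-4 = +1.
(a,b)_13: α=2, u≡9; β=4, v≡7 (mod 13); (9|13)=+1, (7|13)=-1; sign (−1)^0·+1^4·-1^2 = +1.
(a,b)_3: α=7, u≡1; β=5, v≡1 (mod 3); (1|3)=+1, (1|3)=+1; sign (−1)^1·+1^5·+1^7 = -1.
(a,b)_2: α=8, β=12; u≡5, v≡1 (mod 8); ε(u)ε(v)=0·0, αω(v)=8·0, βω(u)=12·1; sum ≡ 0  ⇒  +1.
(a,b)_17: α=3, u≡11; β=5, v≡3 (mod 17); (11|17)=-1, (3|17)=-1; sign (−1)^0·-1^5·-1^3 = +1.
(a,b)_23: α=-2, u≡12; β=-4, v≡18 (mod 23); (12|23)=+1, (18|23)=+1; sign (−1)^0·+1^-4·+1^-2 = +1.
(a,b)_∞: sgn(-51)=−, sgn(10353)=+, so +1.
(a,b)_29: α=2, u≡4; β=3, v≡5 (mod 29); (4|29)=+1, (5|29)=+1; sign (−1)^0·+1^3·+1^2 = +1.
|Ram(-51, 10353)| = 2, even; anisotropic at {3, 7}.

[3, 7]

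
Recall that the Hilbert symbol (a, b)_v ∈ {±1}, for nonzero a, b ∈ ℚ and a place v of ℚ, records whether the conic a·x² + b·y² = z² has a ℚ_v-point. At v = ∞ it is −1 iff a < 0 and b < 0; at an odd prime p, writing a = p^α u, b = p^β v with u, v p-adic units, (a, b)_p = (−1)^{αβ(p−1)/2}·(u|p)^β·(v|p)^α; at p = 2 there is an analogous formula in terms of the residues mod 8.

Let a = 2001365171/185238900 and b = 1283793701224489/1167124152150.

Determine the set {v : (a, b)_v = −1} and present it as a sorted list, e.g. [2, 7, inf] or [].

[2, 3, 7, 13]

(a, b) ≡ (274911, 6) mod (ℚ^×)²; places V = {2, 3, 5, 7, 11, 13, 17, 19, 23, 53, ∞}.
(a,b)_7: α=-1, u≡3; β=2, v≡3 (mod 7); (3|7)=-1, (3|7)=-1; sign (−1)^0·-1^2·-1^-1 = -1.
(a,b)_23: α=2, u≡15; β=2, v≡9 (mod 23); (15|23)=-1, (9|23)=+1; sign (−1)^0·-1^2·+1^2 = +1.
(a,b)_11: α=-2, u≡10; β=-4, v≡6 (mod 11); (10|11)=-1, (6|11)=-1; sign (−1)^0·-1^-4·-1^-2 = +1.
(a,b)_2: α=-2, β=-1; u≡7, v≡3 (mod 8); ε(u)ε(v)=1·1, αω(v)=-2·1, βω(u)=-1·0; sum ≡ 1  ⇒  -1.
(a,b)_17: α=2, u≡16; β=2, v≡10 (mod 17); (16|17)=+1, (10|17)=-1; sign (−1)^0·+1^2·-1^2 = +1.
(a,b)_13: α=1, u≡3; β=2, v≡6 (mod 13); (3|13)=+1, (6|13)=-1; sign (−1)^0·+1^2·-1^1 = -1.
(a,b)_∞: sgn(274911)=+, sgn(6)=+, so +1.
(a,b)_53: α=1, u≡43; β=2, v≡15 (mod 53); (43|53)=+1, (15|53)=+1; sign (−1)^0·+1^2·+1^1 = +1.
(a,b)_5: α=-2, u≡1; β=-2, v≡4 (mod 5); (1|5)=+1, (4|5)=+1; sign (−1)^0·+1^-2·+1^-2 = +1.
(a,b)_3: α=-7, u≡2; β=-13, v≡2 (mod 3); (2|3)=-1, (2|3)=-1; sign (−1)^1·-1^-13·-1^-7 = -1.
(a,b)_19: α=1, u≡15; β=2, v≡5 (mod 19); (15|19)=-1, (5|19)=+1; sign (−1)^0·-1^2·+1^1 = +1.
Ram(274911, 6) = {2, 3, 7, 13}; no ℚ_2-point on the conic.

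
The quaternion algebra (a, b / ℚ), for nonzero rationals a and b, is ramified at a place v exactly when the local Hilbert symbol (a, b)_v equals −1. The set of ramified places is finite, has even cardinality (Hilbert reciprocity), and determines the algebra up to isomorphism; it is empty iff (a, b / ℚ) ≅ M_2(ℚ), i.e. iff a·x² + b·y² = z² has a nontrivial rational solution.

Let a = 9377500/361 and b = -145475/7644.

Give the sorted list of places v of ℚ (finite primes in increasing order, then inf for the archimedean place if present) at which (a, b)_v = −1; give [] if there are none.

[2, 13]

Mod squares: a ≡ 31, b ≡ -429. Check v ∈ {∞, 2, 3, 5, 7, 11, 13, 19, 23, 31}.
v=3: a=3^0·(≡1), b=3^-1·(≡1) mod 3; (1|3)=+1, (1|3)=+1; (−1)^{0·-1·1}·(+1)^-1·(+1)^0 = +1.
v=5: a=5^4·(≡4), b=5^2·(≡4) mod 5; (4|5)=+1, (4|5)=+1; (−1)^{4·2·2}·(+1)^2·(+1)^4 = +1.
v=7: a=7^0·(≡5), b=7^-2·(≡3) mod 7; (5|7)=-1, (3|7)=-1; (−1)^{0·-2·3}·(-1)^-2·(-1)^0 = +1.
v=11: a=11^2·(≡3), b=11^1·(≡3) mod 11; (3|11)=+1, (3|11)=+1; (−1)^{2·1·5}·(+1)^1·(+1)^2 = +1.
v=23: a=23^0·(≡2), b=23^2·(≡3) mod 23; (2|23)=+1, (3|23)=+1; (−1)^{0·2·11}·(+1)^2·(+1)^0 = +1.
v=31: a=31^1·(≡28), b=31^0·(≡28) mod 31; (28|31)=+1, (28|31)=+1; (−1)^{1·0·15}·(+1)^0·(+1)^1 = +1.
v=∞: 31 > 0 and -429 < 0  ⇒  (a,b)_∞ = +1.
v=2: v_2(a)=2, v_2(b)=-2; units ≡ 7, 3 (mod 8); ε·ε+αω+βω = 1·1+2·1+-2·0 ≡ 1  ⇒  (a,b)_2 = -1.
v=13: a=13^0·(≡8), b=13^-1·(≡7) mod 13; (8|13)=-1, (7|13)=-1; (−1)^{0·-1·6}·(-1)^-1·(-1)^0 = -1.
v=19: a=19^-2·(≡12), b=19^0·(≡14) mod 19; (12|19)=-1, (14|19)=-1; (−1)^{-2·0·9}·(-1)^0·(-1)^-2 = +1.
|Ram(31, -429)| = 2, even; anisotropic at {2, 13}.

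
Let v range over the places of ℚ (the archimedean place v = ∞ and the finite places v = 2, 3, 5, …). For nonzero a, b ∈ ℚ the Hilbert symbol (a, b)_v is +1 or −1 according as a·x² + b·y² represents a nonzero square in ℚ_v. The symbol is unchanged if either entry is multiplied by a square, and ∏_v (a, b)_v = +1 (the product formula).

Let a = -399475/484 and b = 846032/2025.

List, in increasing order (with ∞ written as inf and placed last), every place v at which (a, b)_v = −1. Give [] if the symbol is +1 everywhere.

(a, b) ≡ (-19, 437) mod (ℚ^×)²; places V = {2, 3, 5, 11, 19, 23, 29, ∞}.
(a,b)_∞: sgn(-19)=−, sgn(437)=+, so +1.
(a,b)_3: α=0, u≡2; β=-4, v≡2 (mod 3); (2|3)=-1, (2|3)=-1; sign (−1)^0·-1^-4·-1^0 = +1.
(a,b)_2: α=-2, β=4; u≡5, v≡5 (mod 8); ε(u)ε(v)=0·0, αω(v)=-2·1, βω(u)=4·1; sum ≡ 0  ⇒  +1.
(a,b)_19: α=1, u≡3; β=1, v≡1 (mod 19); (3|19)=-1, (1|19)=+1; sign (−1)^1·-1^1·+1^1 = +1.
(a,b)_11: α=-2, u≡3; β=2, v≡7 (mod 11); (3|11)=+1, (7|11)=-1; sign (−1)^0·+1^2·-1^-2 = +1.
(a,b)_5: α=2, u≡4; β=-2, v≡2 (mod 5); (4|5)=+1, (2|5)=-1; sign (−1)^0·+1^-2·-1^2 = +1.
(a,b)_23: α=0, u≡12; β=1, v≡7 (mod 23); (12|23)=+1, (7|23)=-1; sign (−1)^0·+1^1·-1^0 = +1.
(a,b)_29: α=2, u≡27; β=0, v≡26 (mod 29); (27|29)=-1, (26|29)=-1; sign (−1)^0·-1^0·-1^2 = +1.
Every local symbol is +1, so the conic -19·x² + 437·y² = z² has ℚ_v-points for all v and hence a ℚ-point; (a, b / ℚ) ≅ M_2(ℚ).

[]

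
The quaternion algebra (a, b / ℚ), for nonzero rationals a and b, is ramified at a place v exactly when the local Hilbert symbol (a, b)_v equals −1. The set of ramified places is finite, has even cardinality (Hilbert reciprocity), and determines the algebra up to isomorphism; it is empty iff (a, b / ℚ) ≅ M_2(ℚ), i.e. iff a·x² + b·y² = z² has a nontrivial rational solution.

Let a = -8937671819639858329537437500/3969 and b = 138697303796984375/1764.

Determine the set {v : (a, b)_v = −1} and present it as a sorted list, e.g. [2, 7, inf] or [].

[17, 19, 43, 47]

Mod squares: a ≡ -551, b ≡ 29237807. Check v ∈ {∞, 2, 3, 5, 7, 17, 19, 23, 29, 37, 43, 47}.
v=23: a=23^2·(≡6), b=23^1·(≡11) mod 23; (6|23)=+1, (11|23)=-1; (−1)^{2·1·11}·(+1)^1·(-1)^2 = +1.
v=3: a=3^-4·(≡1), b=3^-2·(≡2) mod 3; (1|3)=+1, (2|3)=-1; (−1)^{-4·-2·1}·(+1)^-2·(-1)^-4 = +1.
v=5: a=5^6·(≡1), b=5^6·(≡3) mod 5; (1|5)=+1, (3|5)=-1; (−1)^{6·6·2}·(+1)^6·(-1)^6 = +1.
v=19: a=19^3·(≡16), b=19^2·(≡18) mod 19; (16|19)=+1, (18|19)=-1; (−1)^{3·2·9}·(+1)^2·(-1)^3 = -1.
v=7: a=7^-2·(≡2), b=7^-2·(≡2) mod 7; (2|7)=+1, (2|7)=+1; (−1)^{-2·-2·3}·(+1)^-2·(+1)^-2 = +1.
v=43: a=43^2·(≡22), b=43^1·(≡37) mod 43; (22|43)=-1, (37|43)=-1; (−1)^{2·1·21}·(-1)^1·(-1)^2 = -1.
v=29: a=29^3·(≡27), b=29^2·(≡28) mod 29; (27|29)=-1, (28|29)=+1; (−1)^{3·2·14}·(-1)^2·(+1)^3 = +1.
v=2: v_2(a)=2, v_2(b)=-2; units ≡ 1, 7 (mod 8); ε·ε+αω+βω = 0·1+2·0+-2·0 ≡ 0  ⇒  (a,b)_2 = +1.
v=∞: -551 < 0 and 29237807 > 0  ⇒  (a,b)_∞ = +1.
v=37: a=37^2·(≡9), b=37^1·(≡20) mod 37; (9|37)=+1, (20|37)=-1; (−1)^{2·1·18}·(+1)^1·(-1)^2 = +1.
v=47: a=47^2·(≡20), b=47^1·(≡12) mod 47; (20|47)=-1, (12|47)=+1; (−1)^{2·1·23}·(-1)^1·(+1)^2 = -1.
v=17: a=17^2·(≡5), b=17^1·(≡15) mod 17; (5|17)=-1, (15|17)=+1; (−1)^{2·1·8}·(-1)^1·(+1)^2 = -1.
(-551, 29237807 / ℚ) ramifies at {17, 19, 43, 47}: a division algebra.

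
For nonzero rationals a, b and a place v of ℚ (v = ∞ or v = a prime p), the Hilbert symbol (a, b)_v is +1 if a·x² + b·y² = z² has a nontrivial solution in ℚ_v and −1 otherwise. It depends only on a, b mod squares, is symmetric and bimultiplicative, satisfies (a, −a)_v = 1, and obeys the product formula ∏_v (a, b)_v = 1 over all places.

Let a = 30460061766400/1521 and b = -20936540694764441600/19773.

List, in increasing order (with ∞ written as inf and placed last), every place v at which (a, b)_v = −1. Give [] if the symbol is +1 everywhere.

(a, b) ≡ (19, -29393) mod (ℚ^×)²; places V = {2, 3, 5, 7, 13, 17, 19, ∞}.
(a,b)_19: α=3, u≡11; β=5, v≡1 (mod 19); (11|19)=+1, (1|19)=+1; sign (−1)^1·+1^5·+1^3 = -1.
(a,b)_2: α=8, β=12; u≡3, v≡7 (mod 8); ε(u)ε(v)=1·1, αω(v)=8·0, βω(u)=12·1; sum ≡ 1  ⇒  -1.
(a,b)_13: α=-2, u≡5; β=-3, v≡12 (mod 13); (5|13)=-1, (12|13)=+1; sign (−1)^0·-1^-3·+1^-2 = -1.
(a,b)_5: α=2, u≡1; β=2, v≡2 (mod 5); (1|5)=+1, (2|5)=-1; sign (−1)^0·+1^2·-1^2 = +1.
(a,b)_∞: sgn(19)=+, sgn(-29393)=−, so +1.
(a,b)_7: α=4, u≡5; β=5, v≡1 (mod 7); (5|7)=-1, (1|7)=+1; sign (−1)^0·-1^5·+1^4 = -1.
(a,b)_3: α=-2, u≡1; β=-2, v≡1 (mod 3); (1|3)=+1, (1|3)=+1; sign (−1)^0·+1^-2·+1^-2 = +1.
(a,b)_17: α=2, u≡15; β=3, v≡14 (mod 17); (15|17)=+1, (14|17)=-1; sign (−1)^0·+1^3·-1^2 = +1.
Ram(19, -29393) = {2, 7, 13, 19}; no ℚ_2-point on the conic.

[2, 7, 13, 19]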